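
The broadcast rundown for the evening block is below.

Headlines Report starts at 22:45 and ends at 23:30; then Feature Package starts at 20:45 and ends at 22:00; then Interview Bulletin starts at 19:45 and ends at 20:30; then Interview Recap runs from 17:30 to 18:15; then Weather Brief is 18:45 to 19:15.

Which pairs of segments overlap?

no conflicts

Two intervals overlap when each starts before the other ends.
Sorted by start: Interview Recap, Weather Brief, Interview Bulletin, Feature Package, Headlines Report.
Weather Brief starts after Interview Recap ends, so Interview Recap has no further overlaps.
Interview Bulletin starts after Weather Brief ends, so Weather Brief has no further overlaps.
Feature Package starts after Interview Bulletin ends, so Interview Bulletin has no further overlaps.
Headlines Report starts after Feature Package ends.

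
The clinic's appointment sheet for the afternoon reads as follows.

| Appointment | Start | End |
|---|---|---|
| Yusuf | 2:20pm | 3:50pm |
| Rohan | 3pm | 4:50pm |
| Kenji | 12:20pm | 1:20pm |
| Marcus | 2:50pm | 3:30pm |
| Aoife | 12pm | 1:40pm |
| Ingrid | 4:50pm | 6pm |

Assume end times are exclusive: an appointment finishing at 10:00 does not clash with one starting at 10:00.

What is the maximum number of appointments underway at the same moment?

Sweep the timeline, counting +1 at each start and −1 at each end (ends before starts at a tie):
12pm start Aoife → 1
12:20pm start Kenji → 2
1:20pm end Kenji → 1
1:40pm end Aoife → 0
2:20pm start Yusuf → 1
2:50pm start Marcus → 2
3pm start Rohan → 3
3:30pm end Marcus → 2
3:50pm end Yusuf → 1
4:50pm end Rohan → 0
4:50pm start Ingrid → 1
6pm end Ingrid → 0
Peak is 3, at 3pm (Marcus, Rohan, Yusuf).

3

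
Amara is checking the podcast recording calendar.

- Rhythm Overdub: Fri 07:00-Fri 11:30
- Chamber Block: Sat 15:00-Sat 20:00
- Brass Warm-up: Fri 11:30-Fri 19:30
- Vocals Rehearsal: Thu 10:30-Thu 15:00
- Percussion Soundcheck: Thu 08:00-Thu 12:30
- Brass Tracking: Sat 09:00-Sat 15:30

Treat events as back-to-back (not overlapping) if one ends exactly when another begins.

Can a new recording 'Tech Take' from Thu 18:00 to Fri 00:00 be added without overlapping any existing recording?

Yes — the slot is free

Percussion Soundcheck: ends Thu 12:30 at or before Tech Take starts Thu 18:00 → clear.
Vocals Rehearsal: ends Thu 15:00 at or before Tech Take starts Thu 18:00 → clear.
Rhythm Overdub: starts Fri 07:00 at or after Tech Take ends Fri 00:00 → clear.
Brass Warm-up: starts Fri 11:30 at or after Tech Take ends Fri 00:00 → clear.
Brass Tracking: starts Sat 09:00 at or after Tech Take ends Fri 00:00 → clear.
Chamber Block: starts Sat 15:00 at or after Tech Take ends Fri 00:00 → clear.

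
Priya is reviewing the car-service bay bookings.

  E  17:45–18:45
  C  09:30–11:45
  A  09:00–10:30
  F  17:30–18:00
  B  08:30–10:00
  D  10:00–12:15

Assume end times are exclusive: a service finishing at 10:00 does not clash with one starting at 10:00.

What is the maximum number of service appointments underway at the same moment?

Sweep the timeline, counting +1 at each start and −1 at each end (ends before starts at a tie):
08:30 start B → 1
09:00 start A → 2
09:30 start C → 3
10:00 end B → 2
10:00 start D → 3
10:30 end A → 2
11:45 end C → 1
12:15 end D → 0
17:30 start F → 1
17:45 start E → 2
18:00 end F → 1
18:45 end E → 0
Peak is 3, at 09:30 (A, B, C).

3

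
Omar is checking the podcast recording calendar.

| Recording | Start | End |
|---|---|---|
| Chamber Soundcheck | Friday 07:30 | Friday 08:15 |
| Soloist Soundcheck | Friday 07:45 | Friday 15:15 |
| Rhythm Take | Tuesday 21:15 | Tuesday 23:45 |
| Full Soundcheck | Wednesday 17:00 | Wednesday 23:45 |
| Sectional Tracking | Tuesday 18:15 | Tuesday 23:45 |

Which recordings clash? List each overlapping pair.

Chamber Soundcheck & Soloist Soundcheck, Rhythm Take & Sectional Tracking

Sorted by start: Sectional Tracking, Rhythm Take, Full Soundcheck, Chamber Soundcheck, Soloist Soundcheck.
Rhythm Take starts before Sectional Tracking ends → Sectional Tracking and Rhythm Take overlap.
Full Soundcheck starts after Sectional Tracking ends — done with Sectional Tracking.
Full Soundcheck starts after Rhythm Take ends — done with Rhythm Take.
Chamber Soundcheck starts after Full Soundcheck ends — done with Full Soundcheck.
Soloist Soundcheck starts before Chamber Soundcheck ends → Chamber Soundcheck and Soloist Soundcheck overlap.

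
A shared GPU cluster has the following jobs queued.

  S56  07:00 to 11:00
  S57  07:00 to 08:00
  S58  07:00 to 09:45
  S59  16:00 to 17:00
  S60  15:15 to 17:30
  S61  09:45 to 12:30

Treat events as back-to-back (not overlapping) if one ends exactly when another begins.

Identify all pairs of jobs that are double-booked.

Sorted by start: S56, S57, S58, S61, S60, S59.
S57 starts before S56 ends → S56 and S57 overlap.
S58 starts before S56 ends → S56 and S58 overlap.
S61 starts before S56 ends → S56 and S61 overlap.
S60 starts after S56 ends, so nothing later overlaps S56 either.
S58 starts before S57 ends → S57 and S58 overlap.
S61 starts after S57 ends, so nothing later overlaps S57 either.
S61 starts exactly when S58 ends (back-to-back, no overlap), so nothing later overlaps S58 either.
S60 starts after S61 ends, so nothing later overlaps S61 either.
S59 starts before S60 ends → S60 and S59 overlap.

S56 & S57, S56 & S58, S56 & S61, S57 & S58, S59 & S60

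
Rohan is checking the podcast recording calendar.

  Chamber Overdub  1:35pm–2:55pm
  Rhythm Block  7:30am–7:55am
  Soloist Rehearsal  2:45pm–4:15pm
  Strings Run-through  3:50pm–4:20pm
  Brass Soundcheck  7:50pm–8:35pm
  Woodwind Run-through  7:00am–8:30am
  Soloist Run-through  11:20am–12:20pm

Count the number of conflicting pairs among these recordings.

3

Sorted by start: Woodwind Run-through, Rhythm Block, Soloist Run-through, Chamber Overdub, Soloist Rehearsal, Strings Run-through, Brass Soundcheck.
Rhythm Block starts before Woodwind Run-through ends → Woodwind Run-through and Rhythm Block overlap.
Soloist Run-through starts after Woodwind Run-through ends, so nothing later overlaps Woodwind Run-through either.
Soloist Run-through starts after Rhythm Block ends, so nothing later overlaps Rhythm Block either.
Chamber Overdub starts after Soloist Run-through ends, so nothing later overlaps Soloist Run-through either.
Soloist Rehearsal starts before Chamber Overdub ends → Chamber Overdub and Soloist Rehearsal overlap.
Strings Run-through starts after Chamber Overdub ends, so nothing later overlaps Chamber Overdub either.
Strings Run-through starts before Soloist Rehearsal ends → Soloist Rehearsal and Strings Run-through overlap.
Brass Soundcheck starts after Soloist Rehearsal ends.
Brass Soundcheck starts after Strings Run-through ends.
Overlapping pairs: Chamber Overdub & Soloist Rehearsal, Rhythm Block & Woodwind Run-through, Soloist Rehearsal & Strings Run-through — 3 in total.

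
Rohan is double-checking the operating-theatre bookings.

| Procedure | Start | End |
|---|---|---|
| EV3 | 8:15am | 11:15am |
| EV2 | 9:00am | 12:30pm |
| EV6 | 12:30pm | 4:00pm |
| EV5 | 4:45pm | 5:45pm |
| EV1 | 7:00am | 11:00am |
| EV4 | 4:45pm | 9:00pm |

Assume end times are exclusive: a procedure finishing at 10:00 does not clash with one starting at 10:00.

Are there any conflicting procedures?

Yes

Sorted by start: EV1, EV3, EV2, EV6, EV4, EV5.
EV3 starts before EV1 ends → EV1 and EV3 overlap.
That's a conflict, so the schedule is not conflict-free.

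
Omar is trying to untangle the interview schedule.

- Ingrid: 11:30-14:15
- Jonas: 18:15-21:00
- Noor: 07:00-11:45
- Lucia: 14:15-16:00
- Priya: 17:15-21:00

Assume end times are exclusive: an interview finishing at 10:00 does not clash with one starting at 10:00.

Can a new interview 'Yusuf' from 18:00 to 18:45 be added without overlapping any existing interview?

No — it overlaps Jonas, Priya

Noor: ends 11:45 at or before Yusuf starts 18:00 → clear.
Ingrid: ends 14:15 at or before Yusuf starts 18:00 → clear.
Lucia: ends 16:00 at or before Yusuf starts 18:00 → clear.
Priya: starts 17:15 before Yusuf ends 18:45, and ends 21:00 after Yusuf starts 18:00 → overlap.
Jonas: starts 18:15 before Yusuf ends 18:45, and ends 21:00 after Yusuf starts 18:00 → overlap.
Yusuf overlaps Priya, Jonas.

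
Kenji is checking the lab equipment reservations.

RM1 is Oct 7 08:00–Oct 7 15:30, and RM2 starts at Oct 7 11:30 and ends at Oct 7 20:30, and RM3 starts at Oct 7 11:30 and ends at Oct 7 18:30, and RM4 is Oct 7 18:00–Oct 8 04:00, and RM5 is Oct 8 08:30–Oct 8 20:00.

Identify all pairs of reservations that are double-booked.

Sorted by start: RM1, RM2, RM3, RM4, RM5.
RM2 starts before RM1 ends → RM1 and RM2 overlap.
RM3 starts before RM1 ends → RM1 and RM3 overlap.
RM4 starts after RM1 ends — done with RM1.
RM3 starts before RM2 ends → RM2 and RM3 overlap.
RM4 starts before RM2 ends → RM2 and RM4 overlap.
RM5 starts after RM2 ends.
RM4 starts before RM3 ends → RM3 and RM4 overlap.
RM5 starts after RM3 ends.
RM5 starts after RM4 ends.

RM1 & RM2, RM1 & RM3, RM2 & RM3, RM2 & RM4, RM3 & RM4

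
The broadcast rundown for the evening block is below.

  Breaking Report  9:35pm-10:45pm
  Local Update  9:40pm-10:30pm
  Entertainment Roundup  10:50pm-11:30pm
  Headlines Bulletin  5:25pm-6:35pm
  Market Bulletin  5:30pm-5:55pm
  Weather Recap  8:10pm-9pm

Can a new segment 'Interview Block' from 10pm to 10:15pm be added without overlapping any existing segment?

Headlines Bulletin: ends 6:35pm at or before Interview Block starts 10pm → clear.
Market Bulletin: ends 5:55pm at or before Interview Block starts 10pm → clear.
Weather Recap: ends 9pm at or before Interview Block starts 10pm → clear.
Breaking Report: starts 9:35pm before Interview Block ends 10:15pm, and ends 10:45pm after Interview Block starts 10pm → overlap.
Local Update: starts 9:40pm before Interview Block ends 10:15pm, and ends 10:30pm after Interview Block starts 10pm → overlap.
Entertainment Roundup: starts 10:50pm at or after Interview Block ends 10:15pm → clear.
Interview Block overlaps Breaking Report, Local Update.

No — it overlaps Breaking Report, Local Update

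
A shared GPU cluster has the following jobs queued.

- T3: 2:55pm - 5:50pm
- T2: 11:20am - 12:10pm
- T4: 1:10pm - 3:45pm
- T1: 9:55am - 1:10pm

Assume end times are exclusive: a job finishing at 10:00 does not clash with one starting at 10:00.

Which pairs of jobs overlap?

Sorted by start: T1, T2, T4, T3.
T2 starts before T1 ends → T1 and T2 overlap.
T4 starts exactly when T1 ends (back-to-back, no overlap); T1 is clear from here.
T4 starts after T2 ends; T2 is clear from here.
T3 starts before T4 ends → T4 and T3 overlap.

T1 & T2, T3 & T4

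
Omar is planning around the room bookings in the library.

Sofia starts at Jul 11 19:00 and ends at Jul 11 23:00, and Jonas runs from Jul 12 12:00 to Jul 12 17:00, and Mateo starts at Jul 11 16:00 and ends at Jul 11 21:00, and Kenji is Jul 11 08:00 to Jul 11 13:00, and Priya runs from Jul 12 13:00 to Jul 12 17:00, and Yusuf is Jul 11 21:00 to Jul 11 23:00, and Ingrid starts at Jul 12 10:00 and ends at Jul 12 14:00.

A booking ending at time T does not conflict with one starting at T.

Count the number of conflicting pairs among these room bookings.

Sorted by start: Kenji, Mateo, Sofia, Yusuf, Ingrid, Jonas, Priya.
Mateo starts after Kenji ends; Kenji is clear from here.
Sofia starts before Mateo ends → Mateo and Sofia overlap.
Yusuf starts exactly when Mateo ends (back-to-back, no overlap); Mateo is clear from here.
Yusuf starts before Sofia ends → Sofia and Yusuf overlap.
Ingrid starts after Sofia ends; Sofia is clear from here.
Ingrid starts after Yusuf ends; Yusuf is clear from here.
Jonas starts before Ingrid ends → Ingrid and Jonas overlap.
Priya starts before Ingrid ends → Ingrid and Priya overlap.
Priya starts before Jonas ends → Jonas and Priya overlap.
Overlapping pairs: Ingrid & Jonas, Ingrid & Priya, Jonas & Priya, Mateo & Sofia, Sofia & Yusuf — 5 in total.

5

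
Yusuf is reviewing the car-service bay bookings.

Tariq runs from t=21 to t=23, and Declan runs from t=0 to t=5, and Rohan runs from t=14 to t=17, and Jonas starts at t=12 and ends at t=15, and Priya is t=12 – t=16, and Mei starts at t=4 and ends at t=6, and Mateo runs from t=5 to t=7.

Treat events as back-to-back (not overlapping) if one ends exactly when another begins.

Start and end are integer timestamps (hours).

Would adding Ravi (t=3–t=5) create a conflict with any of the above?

Declan: starts t=0 before Ravi ends t=5, and ends t=5 after Ravi starts t=3 → overlap.
Mei: starts t=4 before Ravi ends t=5, and ends t=6 after Ravi starts t=3 → overlap.
Mateo: starts t=5 at or after Ravi ends t=5 → clear.
Jonas: starts t=12 at or after Ravi ends t=5 → clear.
Priya: starts t=12 at or after Ravi ends t=5 → clear.
Rohan: starts t=14 at or after Ravi ends t=5 → clear.
Tariq: starts t=21 at or after Ravi ends t=5 → clear.
Ravi overlaps Declan, Mei.

Yes — it overlaps Declan, Mei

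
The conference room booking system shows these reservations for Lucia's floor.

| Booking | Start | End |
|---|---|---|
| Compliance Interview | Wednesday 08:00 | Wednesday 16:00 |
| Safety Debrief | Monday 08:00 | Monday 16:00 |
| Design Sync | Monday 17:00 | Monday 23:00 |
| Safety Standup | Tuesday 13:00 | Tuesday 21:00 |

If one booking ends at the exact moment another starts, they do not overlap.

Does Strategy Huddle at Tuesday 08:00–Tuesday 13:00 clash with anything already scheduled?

No — it doesn't clash with anything

Safety Debrief: ends Monday 16:00 at or before Strategy Huddle starts Tuesday 08:00 → clear.
Design Sync: ends Monday 23:00 at or before Strategy Huddle starts Tuesday 08:00 → clear.
Safety Standup: starts Tuesday 13:00 at or after Strategy Huddle ends Tuesday 13:00 → clear.
Compliance Interview: starts Wednesday 08:00 at or after Strategy Huddle ends Tuesday 13:00 → clear.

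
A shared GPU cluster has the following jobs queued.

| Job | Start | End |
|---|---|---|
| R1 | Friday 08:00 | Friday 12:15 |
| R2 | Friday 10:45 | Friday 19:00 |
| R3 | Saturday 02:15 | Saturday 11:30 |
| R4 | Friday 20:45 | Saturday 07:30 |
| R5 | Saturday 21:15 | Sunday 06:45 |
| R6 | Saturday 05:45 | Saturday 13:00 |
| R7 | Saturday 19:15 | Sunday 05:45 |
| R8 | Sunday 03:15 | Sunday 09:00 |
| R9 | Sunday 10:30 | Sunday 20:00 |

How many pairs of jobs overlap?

7

Sorted by start: R1, R2, R4, R3, R6, R7, R5, R8, R9.
R2 starts before R1 ends → R1 and R2 overlap.
R4 starts after R1 ends — done with R1.
R4 starts after R2 ends — done with R2.
R3 starts before R4 ends → R4 and R3 overlap.
R6 starts before R4 ends → R4 and R6 overlap.
R7 starts after R4 ends — done with R4.
R6 starts before R3 ends → R3 and R6 overlap.
R7 starts after R3 ends — done with R3.
R7 starts after R6 ends — done with R6.
R5 starts before R7 ends → R7 and R5 overlap.
R8 starts before R7 ends → R7 and R8 overlap.
R9 starts after R7 ends.
R8 starts before R5 ends → R5 and R8 overlap.
R9 starts after R5 ends.
R9 starts after R8 ends.
Overlapping pairs: R1 & R2, R3 & R4, R3 & R6, R4 & R6, R5 & R7, R5 & R8, R7 & R8 — 7 in total.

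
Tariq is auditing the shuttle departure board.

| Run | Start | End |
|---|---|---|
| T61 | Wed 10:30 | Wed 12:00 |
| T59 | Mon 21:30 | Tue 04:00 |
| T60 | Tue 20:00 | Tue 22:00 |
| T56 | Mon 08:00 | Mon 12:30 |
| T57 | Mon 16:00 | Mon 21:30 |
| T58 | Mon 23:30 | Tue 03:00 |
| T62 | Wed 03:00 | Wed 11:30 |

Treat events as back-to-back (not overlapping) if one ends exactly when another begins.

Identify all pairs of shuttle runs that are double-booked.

T58 & T59, T61 & T62

Two intervals overlap when each starts before the other ends.
Sorted by start: T56, T57, T59, T58, T60, T62, T61.
T57 starts after T56 ends, so T56 has no further overlaps.
T59 starts exactly when T57 ends (back-to-back, no overlap), so T57 has no further overlaps.
T58 starts before T59 ends → T59 and T58 overlap.
T60 starts after T59 ends, so T59 has no further overlaps.
T60 starts after T58 ends, so T58 has no further overlaps.
T62 starts after T60 ends, so T60 has no further overlaps.
T61 starts before T62 ends → T62 and T61 overlap.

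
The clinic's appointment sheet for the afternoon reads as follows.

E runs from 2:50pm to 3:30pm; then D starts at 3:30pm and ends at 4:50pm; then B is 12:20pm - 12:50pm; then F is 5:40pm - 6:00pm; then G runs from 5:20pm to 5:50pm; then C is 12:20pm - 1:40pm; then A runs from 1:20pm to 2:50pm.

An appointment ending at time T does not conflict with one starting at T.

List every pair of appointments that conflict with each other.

Sorted by start: B, C, A, E, D, G, F.
C starts before B ends → B and C overlap.
A starts after B ends, so B has no further overlaps.
A starts before C ends → C and A overlap.
E starts after C ends, so C has no further overlaps.
E starts exactly when A ends (back-to-back, no overlap), so A has no further overlaps.
D starts exactly when E ends (back-to-back, no overlap), so E has no further overlaps.
G starts after D ends, so D has no further overlaps.
F starts before G ends → G and F overlap.

A & C, B & C, F & G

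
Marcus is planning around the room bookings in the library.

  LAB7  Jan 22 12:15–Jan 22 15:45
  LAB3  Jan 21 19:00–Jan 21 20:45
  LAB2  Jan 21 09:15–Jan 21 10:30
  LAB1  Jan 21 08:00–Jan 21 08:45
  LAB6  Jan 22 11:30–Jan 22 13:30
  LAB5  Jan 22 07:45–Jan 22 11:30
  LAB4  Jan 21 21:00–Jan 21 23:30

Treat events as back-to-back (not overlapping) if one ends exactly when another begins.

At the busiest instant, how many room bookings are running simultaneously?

2

Sort all start/end points and keep a running count:
Jan 21 08:00 start LAB1 → 1
Jan 21 08:45 end LAB1 → 0
Jan 21 09:15 start LAB2 → 1
Jan 21 10:30 end LAB2 → 0
Jan 21 19:00 start LAB3 → 1
Jan 21 20:45 end LAB3 → 0
Jan 21 21:00 start LAB4 → 1
Jan 21 23:30 end LAB4 → 0
Jan 22 07:45 start LAB5 → 1
Jan 22 11:30 end LAB5 → 0
Jan 22 11:30 start LAB6 → 1
Jan 22 12:15 start LAB7 → 2
Jan 22 13:30 end LAB6 → 1
Jan 22 15:45 end LAB7 → 0
Peak is 2, at Jan 22 12:15 (LAB6, LAB7).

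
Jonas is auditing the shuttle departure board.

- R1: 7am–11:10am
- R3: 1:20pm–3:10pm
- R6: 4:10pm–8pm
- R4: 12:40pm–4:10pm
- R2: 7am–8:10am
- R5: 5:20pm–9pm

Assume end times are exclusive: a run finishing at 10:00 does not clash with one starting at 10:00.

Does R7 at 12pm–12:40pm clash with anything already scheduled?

R1: ends 11:10am at or before R7 starts 12pm → clear.
R2: ends 8:10am at or before R7 starts 12pm → clear.
R4: starts 12:40pm at or after R7 ends 12:40pm → clear.
R3: starts 1:20pm at or after R7 ends 12:40pm → clear.
R6: starts 4:10pm at or after R7 ends 12:40pm → clear.
R5: starts 5:20pm at or after R7 ends 12:40pm → clear.

No — it doesn't clash with anything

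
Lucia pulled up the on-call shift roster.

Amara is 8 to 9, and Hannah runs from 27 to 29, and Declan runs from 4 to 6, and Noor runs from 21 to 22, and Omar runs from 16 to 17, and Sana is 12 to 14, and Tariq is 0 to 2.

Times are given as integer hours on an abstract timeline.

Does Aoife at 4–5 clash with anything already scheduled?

Tariq: ends 2 at or before Aoife starts 4 → clear.
Declan: starts 4 before Aoife ends 5, and ends 6 after Aoife starts 4 → overlap.
Amara: starts 8 at or after Aoife ends 5 → clear.
Sana: starts 12 at or after Aoife ends 5 → clear.
Omar: starts 16 at or after Aoife ends 5 → clear.
Noor: starts 21 at or after Aoife ends 5 → clear.
Hannah: starts 27 at or after Aoife ends 5 → clear.
Aoife overlaps Declan.

Yes — it overlaps Declan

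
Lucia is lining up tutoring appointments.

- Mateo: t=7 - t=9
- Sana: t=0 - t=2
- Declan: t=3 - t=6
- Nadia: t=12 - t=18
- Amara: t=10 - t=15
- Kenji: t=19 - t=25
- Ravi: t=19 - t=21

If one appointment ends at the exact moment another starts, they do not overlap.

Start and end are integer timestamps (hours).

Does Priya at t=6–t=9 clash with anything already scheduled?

Yes — it overlaps Mateo

Sana: ends t=2 at or before Priya starts t=6 → clear.
Declan: ends t=6 at or before Priya starts t=6 → clear.
Mateo: starts t=7 before Priya ends t=9, and ends t=9 after Priya starts t=6 → overlap.
Amara: starts t=10 at or after Priya ends t=9 → clear.
Nadia: starts t=12 at or after Priya ends t=9 → clear.
Kenji: starts t=19 at or after Priya ends t=9 → clear.
Ravi: starts t=19 at or after Priya ends t=9 → clear.
Priya overlaps Mateo.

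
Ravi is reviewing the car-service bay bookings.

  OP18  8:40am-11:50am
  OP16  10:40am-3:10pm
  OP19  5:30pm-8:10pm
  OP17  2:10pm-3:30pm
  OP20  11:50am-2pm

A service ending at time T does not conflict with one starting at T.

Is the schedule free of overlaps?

No

Check each pair: they overlap iff neither finishes before the other starts.
Sorted by start: OP18, OP16, OP20, OP17, OP19.
OP16 starts before OP18 ends → OP18 and OP16 overlap.
That's a conflict, so the schedule is not conflict-free.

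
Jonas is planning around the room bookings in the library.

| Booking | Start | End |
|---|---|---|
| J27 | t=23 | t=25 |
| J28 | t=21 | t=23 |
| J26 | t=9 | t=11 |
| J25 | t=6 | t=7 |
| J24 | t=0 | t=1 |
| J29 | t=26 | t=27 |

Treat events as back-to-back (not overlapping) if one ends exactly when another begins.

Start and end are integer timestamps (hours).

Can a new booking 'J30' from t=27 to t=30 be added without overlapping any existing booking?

Yes — the slot is free

J24: ends t=1 at or before J30 starts t=27 → clear.
J25: ends t=7 at or before J30 starts t=27 → clear.
J26: ends t=11 at or before J30 starts t=27 → clear.
J28: ends t=23 at or before J30 starts t=27 → clear.
J27: ends t=25 at or before J30 starts t=27 → clear.
J29: ends t=27 at or before J30 starts t=27 → clear.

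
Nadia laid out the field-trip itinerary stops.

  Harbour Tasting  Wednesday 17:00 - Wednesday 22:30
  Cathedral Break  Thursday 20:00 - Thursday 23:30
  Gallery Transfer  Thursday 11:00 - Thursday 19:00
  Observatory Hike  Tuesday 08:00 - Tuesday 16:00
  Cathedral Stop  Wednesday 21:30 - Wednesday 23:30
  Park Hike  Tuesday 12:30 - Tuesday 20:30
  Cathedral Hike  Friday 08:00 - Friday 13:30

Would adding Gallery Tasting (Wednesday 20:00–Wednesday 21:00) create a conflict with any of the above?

Observatory Hike: ends Tuesday 16:00 at or before Gallery Tasting starts Wednesday 20:00 → clear.
Park Hike: ends Tuesday 20:30 at or before Gallery Tasting starts Wednesday 20:00 → clear.
Harbour Tasting: starts Wednesday 17:00 before Gallery Tasting ends Wednesday 21:00, and ends Wednesday 22:30 after Gallery Tasting starts Wednesday 20:00 → overlap.
Cathedral Stop: starts Wednesday 21:30 at or after Gallery Tasting ends Wednesday 21:00 → clear.
Gallery Transfer: starts Thursday 11:00 at or after Gallery Tasting ends Wednesday 21:00 → clear.
Cathedral Break: starts Thursday 20:00 at or after Gallery Tasting ends Wednesday 21:00 → clear.
Cathedral Hike: starts Friday 08:00 at or after Gallery Tasting ends Wednesday 21:00 → clear.
Gallery Tasting overlaps Harbour Tasting.

Yes — it overlaps Harbour Tasting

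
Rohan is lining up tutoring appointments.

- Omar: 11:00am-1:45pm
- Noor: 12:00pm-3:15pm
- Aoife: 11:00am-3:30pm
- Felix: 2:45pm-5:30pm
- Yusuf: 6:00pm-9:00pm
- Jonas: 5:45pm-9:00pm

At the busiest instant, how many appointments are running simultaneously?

3

Sweep the timeline, counting +1 at each start and −1 at each end (ends before starts at a tie):
11:00am start Aoife → 1
11:00am start Omar → 2
12:00pm start Noor → 3
1:45pm end Omar → 2
2:45pm start Felix → 3
3:15pm end Noor → 2
3:30pm end Aoife → 1
5:30pm end Felix → 0
5:45pm start Jonas → 1
6:00pm start Yusuf → 2
9:00pm end Jonas → 1
9:00pm end Yusuf → 0
Peak is 3, at 12:00pm (Aoife, Noor, Omar).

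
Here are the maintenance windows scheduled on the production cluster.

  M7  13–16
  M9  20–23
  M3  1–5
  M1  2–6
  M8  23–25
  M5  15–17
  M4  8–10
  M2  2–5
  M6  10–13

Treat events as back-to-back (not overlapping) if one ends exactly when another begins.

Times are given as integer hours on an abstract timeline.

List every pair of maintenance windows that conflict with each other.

Sorted by start: M3, M1, M2, M4, M6, M7, M5, M9, M8.
M1 starts before M3 ends → M3 and M1 overlap.
M2 starts before M3 ends → M3 and M2 overlap.
M4 starts after M3 ends; M3 is clear from here.
M2 starts before M1 ends → M1 and M2 overlap.
M4 starts after M1 ends; M1 is clear from here.
M4 starts after M2 ends; M2 is clear from here.
M6 starts exactly when M4 ends (back-to-back, no overlap); M4 is clear from here.
M7 starts exactly when M6 ends (back-to-back, no overlap); M6 is clear from here.
M5 starts before M7 ends → M7 and M5 overlap.
M9 starts after M7 ends; M7 is clear from here.
M9 starts after M5 ends; M5 is clear from here.
M8 starts exactly when M9 ends (back-to-back, no overlap).

M1 & M2, M1 & M3, M2 & M3, M5 & M7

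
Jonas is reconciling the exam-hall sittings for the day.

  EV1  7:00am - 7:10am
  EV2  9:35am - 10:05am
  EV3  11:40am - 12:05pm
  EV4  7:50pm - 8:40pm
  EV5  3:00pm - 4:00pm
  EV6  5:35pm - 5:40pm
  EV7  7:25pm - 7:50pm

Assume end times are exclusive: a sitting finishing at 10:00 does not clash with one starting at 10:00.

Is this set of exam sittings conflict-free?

Yes

Sorted by start: EV1, EV2, EV3, EV5, EV6, EV7, EV4.
EV2 starts after EV1 ends, so EV1 has no further overlaps.
EV3 starts after EV2 ends, so EV2 has no further overlaps.
EV5 starts after EV3 ends, so EV3 has no further overlaps.
EV6 starts after EV5 ends, so EV5 has no further overlaps.
EV7 starts after EV6 ends, so EV6 has no further overlaps.
EV4 starts exactly when EV7 ends (back-to-back, no overlap).
Every pair is clear; the schedule has no overlaps.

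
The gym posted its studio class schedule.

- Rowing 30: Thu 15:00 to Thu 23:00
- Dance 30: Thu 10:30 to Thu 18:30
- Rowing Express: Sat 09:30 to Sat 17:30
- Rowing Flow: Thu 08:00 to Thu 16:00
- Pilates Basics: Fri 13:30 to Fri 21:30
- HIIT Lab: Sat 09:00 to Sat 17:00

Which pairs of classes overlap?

Check each pair: they overlap iff neither finishes before the other starts.
Sorted by start: Rowing Flow, Dance 30, Rowing 30, Pilates Basics, HIIT Lab, Rowing Express.
Dance 30 starts before Rowing Flow ends → Rowing Flow and Dance 30 overlap.
Rowing 30 starts before Rowing Flow ends → Rowing Flow and Rowing 30 overlap.
Pilates Basics starts after Rowing Flow ends, so Rowing Flow has no further overlaps.
Rowing 30 starts before Dance 30 ends → Dance 30 and Rowing 30 overlap.
Pilates Basics starts after Dance 30 ends, so Dance 30 has no further overlaps.
Pilates Basics starts after Rowing 30 ends, so Rowing 30 has no further overlaps.
HIIT Lab starts after Pilates Basics ends, so Pilates Basics has no further overlaps.
Rowing Express starts before HIIT Lab ends → HIIT Lab and Rowing Express overlap.

Dance 30 & Rowing 30, Dance 30 & Rowing Flow, HIIT Lab & Rowing Express, Rowing 30 & Rowing Flow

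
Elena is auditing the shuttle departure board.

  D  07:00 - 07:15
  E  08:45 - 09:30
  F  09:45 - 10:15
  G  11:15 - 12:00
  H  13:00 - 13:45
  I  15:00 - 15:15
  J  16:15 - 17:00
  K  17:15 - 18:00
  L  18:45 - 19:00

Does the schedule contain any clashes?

Sorted by start: D, E, F, G, H, I, J, K, L.
E starts after D ends, so D has no further overlaps.
F starts after E ends, so E has no further overlaps.
G starts after F ends, so F has no further overlaps.
H starts after G ends, so G has no further overlaps.
I starts after H ends, so H has no further overlaps.
J starts after I ends, so I has no further overlaps.
K starts after J ends, so J has no further overlaps.
L starts after K ends.
Every pair is clear; the schedule has no overlaps.

No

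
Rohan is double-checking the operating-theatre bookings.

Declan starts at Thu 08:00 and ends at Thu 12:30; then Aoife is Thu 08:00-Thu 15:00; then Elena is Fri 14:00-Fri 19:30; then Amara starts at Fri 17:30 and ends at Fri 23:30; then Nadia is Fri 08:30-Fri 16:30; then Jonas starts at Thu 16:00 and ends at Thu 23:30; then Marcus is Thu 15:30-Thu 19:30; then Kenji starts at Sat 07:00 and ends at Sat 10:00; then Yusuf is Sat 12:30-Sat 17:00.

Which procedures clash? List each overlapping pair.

Amara & Elena, Aoife & Declan, Elena & Nadia, Jonas & Marcus

Two intervals overlap when each starts before the other ends.
Sorted by start: Declan, Aoife, Marcus, Jonas, Nadia, Elena, Amara, Kenji, Yusuf.
Aoife starts before Declan ends → Declan and Aoife overlap.
Marcus starts after Declan ends; Declan is clear from here.
Marcus starts after Aoife ends; Aoife is clear from here.
Jonas starts before Marcus ends → Marcus and Jonas overlap.
Nadia starts after Marcus ends; Marcus is clear from here.
Nadia starts after Jonas ends; Jonas is clear from here.
Elena starts before Nadia ends → Nadia and Elena overlap.
Amara starts after Nadia ends; Nadia is clear from here.
Amara starts before Elena ends → Elena and Amara overlap.
Kenji starts after Elena ends; Elena is clear from here.
Kenji starts after Amara ends; Amara is clear from here.
Yusuf starts after Kenji ends.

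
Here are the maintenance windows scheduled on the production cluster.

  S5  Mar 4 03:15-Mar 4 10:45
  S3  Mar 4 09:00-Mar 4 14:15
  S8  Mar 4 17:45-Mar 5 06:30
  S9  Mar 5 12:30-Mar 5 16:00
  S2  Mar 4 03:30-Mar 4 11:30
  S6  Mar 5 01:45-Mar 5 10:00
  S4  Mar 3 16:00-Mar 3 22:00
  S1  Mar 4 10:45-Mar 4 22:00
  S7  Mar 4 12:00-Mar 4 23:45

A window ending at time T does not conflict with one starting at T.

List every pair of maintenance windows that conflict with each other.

S1 & S2, S1 & S3, S1 & S7, S1 & S8, S2 & S3, S2 & S5, S3 & S5, S3 & S7, S6 & S8, S7 & S8

Check each pair: they overlap iff neither finishes before the other starts.
Sorted by start: S4, S5, S2, S3, S1, S7, S8, S6, S9.
S5 starts after S4 ends — done with S4.
S2 starts before S5 ends → S5 and S2 overlap.
S3 starts before S5 ends → S5 and S3 overlap.
S1 starts exactly when S5 ends (back-to-back, no overlap) — done with S5.
S3 starts before S2 ends → S2 and S3 overlap.
S1 starts before S2 ends → S2 and S1 overlap.
S7 starts after S2 ends — done with S2.
S1 starts before S3 ends → S3 and S1 overlap.
S7 starts before S3 ends → S3 and S7 overlap.
S8 starts after S3 ends — done with S3.
S7 starts before S1 ends → S1 and S7 overlap.
S8 starts before S1 ends → S1 and S8 overlap.
S6 starts after S1 ends — done with S1.
S8 starts before S7 ends → S7 and S8 overlap.
S6 starts after S7 ends — done with S7.
S6 starts before S8 ends → S8 and S6 overlap.
S9 starts after S8 ends.
S9 starts after S6 ends.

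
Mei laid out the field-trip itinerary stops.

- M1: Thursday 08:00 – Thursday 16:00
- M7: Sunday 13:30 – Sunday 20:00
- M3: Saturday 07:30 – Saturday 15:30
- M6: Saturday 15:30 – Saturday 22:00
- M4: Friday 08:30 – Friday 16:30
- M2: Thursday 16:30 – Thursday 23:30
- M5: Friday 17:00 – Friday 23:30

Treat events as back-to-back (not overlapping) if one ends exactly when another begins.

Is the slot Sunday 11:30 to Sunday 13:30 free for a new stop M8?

Yes — the slot is free

M1: ends Thursday 16:00 at or before M8 starts Sunday 11:30 → clear.
M2: ends Thursday 23:30 at or before M8 starts Sunday 11:30 → clear.
M4: ends Friday 16:30 at or before M8 starts Sunday 11:30 → clear.
M5: ends Friday 23:30 at or before M8 starts Sunday 11:30 → clear.
M3: ends Saturday 15:30 at or before M8 starts Sunday 11:30 → clear.
M6: ends Saturday 22:00 at or before M8 starts Sunday 11:30 → clear.
M7: starts Sunday 13:30 at or after M8 ends Sunday 13:30 → clear.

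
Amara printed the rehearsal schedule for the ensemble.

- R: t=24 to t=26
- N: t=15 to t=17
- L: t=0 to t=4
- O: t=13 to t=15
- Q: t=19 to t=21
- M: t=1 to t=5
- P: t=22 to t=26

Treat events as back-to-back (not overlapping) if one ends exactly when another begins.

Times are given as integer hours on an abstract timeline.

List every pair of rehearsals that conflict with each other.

L & M, P & R

Sorted by start: L, M, O, N, Q, P, R.
M starts before L ends → L and M overlap.
O starts after L ends, so L has no further overlaps.
O starts after M ends, so M has no further overlaps.
N starts exactly when O ends (back-to-back, no overlap), so O has no further overlaps.
Q starts after N ends, so N has no further overlaps.
P starts after Q ends, so Q has no further overlaps.
R starts before P ends → P and R overlap.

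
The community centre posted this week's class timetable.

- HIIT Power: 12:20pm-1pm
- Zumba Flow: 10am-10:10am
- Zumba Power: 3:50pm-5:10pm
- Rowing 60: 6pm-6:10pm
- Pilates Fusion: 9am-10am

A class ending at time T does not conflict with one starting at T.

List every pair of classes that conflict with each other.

no conflicts

Sorted by start: Pilates Fusion, Zumba Flow, HIIT Power, Zumba Power, Rowing 60.
Zumba Flow starts exactly when Pilates Fusion ends (back-to-back, no overlap), so nothing later overlaps Pilates Fusion either.
HIIT Power starts after Zumba Flow ends, so nothing later overlaps Zumba Flow either.
Zumba Power starts after HIIT Power ends, so nothing later overlaps HIIT Power either.
Rowing 60 starts after Zumba Power ends.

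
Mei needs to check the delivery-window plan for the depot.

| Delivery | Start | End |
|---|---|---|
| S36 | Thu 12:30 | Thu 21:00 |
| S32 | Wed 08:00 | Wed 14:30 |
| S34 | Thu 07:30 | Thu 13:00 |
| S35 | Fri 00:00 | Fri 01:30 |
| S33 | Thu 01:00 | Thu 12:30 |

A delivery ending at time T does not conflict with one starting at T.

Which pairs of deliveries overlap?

Check each pair: they overlap iff neither finishes before the other starts.
Sorted by start: S32, S33, S34, S36, S35.
S33 starts after S32 ends, so nothing later overlaps S32 either.
S34 starts before S33 ends → S33 and S34 overlap.
S36 starts exactly when S33 ends (back-to-back, no overlap), so nothing later overlaps S33 either.
S36 starts before S34 ends → S34 and S36 overlap.
S35 starts after S34 ends.
S35 starts after S36 ends.

S33 & S34, S34 & S36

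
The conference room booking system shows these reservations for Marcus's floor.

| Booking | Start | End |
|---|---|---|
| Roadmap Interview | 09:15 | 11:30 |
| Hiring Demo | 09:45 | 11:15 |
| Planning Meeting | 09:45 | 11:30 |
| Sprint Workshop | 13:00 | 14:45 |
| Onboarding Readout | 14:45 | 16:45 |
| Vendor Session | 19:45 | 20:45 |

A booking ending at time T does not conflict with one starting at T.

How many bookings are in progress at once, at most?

Walk through starts and ends in time order (an end at T is processed before a start at T):
09:15 start Roadmap Interview → 1
09:45 start Hiring Demo → 2
09:45 start Planning Meeting → 3
11:15 end Hiring Demo → 2
11:30 end Planning Meeting → 1
11:30 end Roadmap Interview → 0
13:00 start Sprint Workshop → 1
14:45 end Sprint Workshop → 0
14:45 start Onboarding Readout → 1
16:45 end Onboarding Readout → 0
19:45 start Vendor Session → 1
20:45 end Vendor Session → 0
Peak is 3, at 09:45 (Hiring Demo, Planning Meeting, Roadmap Interview).

3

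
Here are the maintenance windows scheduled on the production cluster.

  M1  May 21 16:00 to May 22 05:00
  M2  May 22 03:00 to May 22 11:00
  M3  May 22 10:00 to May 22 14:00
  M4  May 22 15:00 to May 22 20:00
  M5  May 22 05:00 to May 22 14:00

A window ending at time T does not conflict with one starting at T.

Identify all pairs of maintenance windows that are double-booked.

M1 & M2, M2 & M3, M2 & M5, M3 & M5

Check each pair: they overlap iff neither finishes before the other starts.
Sorted by start: M1, M2, M5, M3, M4.
M2 starts before M1 ends → M1 and M2 overlap.
M5 starts exactly when M1 ends (back-to-back, no overlap), so nothing later overlaps M1 either.
M5 starts before M2 ends → M2 and M5 overlap.
M3 starts before M2 ends → M2 and M3 overlap.
M4 starts after M2 ends.
M3 starts before M5 ends → M5 and M3 overlap.
M4 starts after M5 ends.
M4 starts after M3 ends.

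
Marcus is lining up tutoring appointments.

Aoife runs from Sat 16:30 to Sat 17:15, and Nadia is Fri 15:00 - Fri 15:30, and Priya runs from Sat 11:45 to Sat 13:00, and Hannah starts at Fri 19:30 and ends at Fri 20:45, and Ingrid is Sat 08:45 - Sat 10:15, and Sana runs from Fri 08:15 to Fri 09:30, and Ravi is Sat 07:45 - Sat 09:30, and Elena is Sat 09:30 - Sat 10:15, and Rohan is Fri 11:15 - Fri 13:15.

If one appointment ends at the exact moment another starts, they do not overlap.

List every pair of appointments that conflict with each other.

Sorted by start: Sana, Rohan, Nadia, Hannah, Ravi, Ingrid, Elena, Priya, Aoife.
Rohan starts after Sana ends; Sana is clear from here.
Nadia starts after Rohan ends; Rohan is clear from here.
Hannah starts after Nadia ends; Nadia is clear from here.
Ravi starts after Hannah ends; Hannah is clear from here.
Ingrid starts before Ravi ends → Ravi and Ingrid overlap.
Elena starts exactly when Ravi ends (back-to-back, no overlap); Ravi is clear from here.
Elena starts before Ingrid ends → Ingrid and Elena overlap.
Priya starts after Ingrid ends; Ingrid is clear from here.
Priya starts after Elena ends; Elena is clear from here.
Aoife starts after Priya ends.

Elena & Ingrid, Ingrid & Ravi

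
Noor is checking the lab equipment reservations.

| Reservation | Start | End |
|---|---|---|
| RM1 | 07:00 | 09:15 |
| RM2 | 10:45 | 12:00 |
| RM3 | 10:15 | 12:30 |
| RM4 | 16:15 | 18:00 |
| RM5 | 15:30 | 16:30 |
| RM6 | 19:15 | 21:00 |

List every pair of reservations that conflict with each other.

Two intervals overlap when each starts before the other ends.
Sorted by start: RM1, RM3, RM2, RM5, RM4, RM6.
RM3 starts after RM1 ends; RM1 is clear from here.
RM2 starts before RM3 ends → RM3 and RM2 overlap.
RM5 starts after RM3 ends; RM3 is clear from here.
RM5 starts after RM2 ends; RM2 is clear from here.
RM4 starts before RM5 ends → RM5 and RM4 overlap.
RM6 starts after RM5 ends.
RM6 starts after RM4 ends.

RM2 & RM3, RM4 & RM5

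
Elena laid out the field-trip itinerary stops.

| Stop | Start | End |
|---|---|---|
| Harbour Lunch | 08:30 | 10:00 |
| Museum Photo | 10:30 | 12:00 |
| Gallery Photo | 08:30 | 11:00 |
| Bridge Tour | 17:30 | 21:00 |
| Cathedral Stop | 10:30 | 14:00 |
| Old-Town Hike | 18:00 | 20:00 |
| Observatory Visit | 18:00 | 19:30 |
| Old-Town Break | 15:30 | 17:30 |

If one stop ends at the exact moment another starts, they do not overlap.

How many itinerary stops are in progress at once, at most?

3

Sweep the timeline, counting +1 at each start and −1 at each end (ends before starts at a tie):
08:30 start Gallery Photo → 1
08:30 start Harbour Lunch → 2
10:00 end Harbour Lunch → 1
10:30 start Cathedral Stop → 2
10:30 start Museum Photo → 3
11:00 end Gallery Photo → 2
12:00 end Museum Photo → 1
14:00 end Cathedral Stop → 0
15:30 start Old-Town Break → 1
17:30 end Old-Town Break → 0
17:30 start Bridge Tour → 1
18:00 start Observatory Visit → 2
18:00 start Old-Town Hike → 3
19:30 end Observatory Visit → 2
20:00 end Old-Town Hike → 1
21:00 end Bridge Tour → 0
Peak is 3, at 10:30 (Cathedral Stop, Gallery Photo, Museum Photo).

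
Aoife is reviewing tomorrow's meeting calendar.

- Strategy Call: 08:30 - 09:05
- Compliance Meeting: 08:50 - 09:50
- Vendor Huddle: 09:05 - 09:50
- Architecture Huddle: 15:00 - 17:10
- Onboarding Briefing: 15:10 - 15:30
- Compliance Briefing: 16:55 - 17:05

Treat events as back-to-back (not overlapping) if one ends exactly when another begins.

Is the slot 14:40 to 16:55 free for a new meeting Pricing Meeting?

No — it overlaps Architecture Huddle, Onboarding Briefing

Strategy Call: ends 09:05 at or before Pricing Meeting starts 14:40 → clear.
Compliance Meeting: ends 09:50 at or before Pricing Meeting starts 14:40 → clear.
Vendor Huddle: ends 09:50 at or before Pricing Meeting starts 14:40 → clear.
Architecture Huddle: starts 15:00 before Pricing Meeting ends 16:55, and ends 17:10 after Pricing Meeting starts 14:40 → overlap.
Onboarding Briefing: starts 15:10 before Pricing Meeting ends 16:55, and ends 15:30 after Pricing Meeting starts 14:40 → overlap.
Compliance Briefing: starts 16:55 at or after Pricing Meeting ends 16:55 → clear.
Pricing Meeting overlaps Architecture Huddle, Onboarding Briefing.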